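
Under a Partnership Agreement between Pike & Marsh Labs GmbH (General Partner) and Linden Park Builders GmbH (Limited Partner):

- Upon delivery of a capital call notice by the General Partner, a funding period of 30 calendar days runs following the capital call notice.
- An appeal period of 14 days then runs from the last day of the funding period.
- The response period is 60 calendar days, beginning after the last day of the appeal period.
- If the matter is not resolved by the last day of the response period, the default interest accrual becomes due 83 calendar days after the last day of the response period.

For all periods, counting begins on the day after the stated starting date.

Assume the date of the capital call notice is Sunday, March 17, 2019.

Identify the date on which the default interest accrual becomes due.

The last day of the funding period: March 17, 2019 + 30 days = April 16, 2019.
Adding 14 calendar days to April 16, 2019 gives April 30, 2019, which is the last day of the appeal period.
Adding 60 calendar days to April 30, 2019 gives June 29, 2019, which is the last day of the response period.
Adding 83 calendar days to June 29, 2019 gives September 20, 2019, which is the date on which the default interest accrual becomes due.

September 20, 2019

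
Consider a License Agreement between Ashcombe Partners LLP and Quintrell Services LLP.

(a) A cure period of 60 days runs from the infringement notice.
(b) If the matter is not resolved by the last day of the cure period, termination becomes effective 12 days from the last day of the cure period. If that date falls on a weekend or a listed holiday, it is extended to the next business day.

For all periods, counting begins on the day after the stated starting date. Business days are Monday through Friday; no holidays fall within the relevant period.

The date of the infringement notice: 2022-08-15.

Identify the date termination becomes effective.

Adding 60 calendar days to 2022-08-15 gives 2022-10-14, which is the last day of the cure period.
The date termination becomes effective: 12 calendar days after 2022-10-14 is 2022-10-26. 2022-10-26 is a Wednesday, so no roll-forward applies.

2022-10-26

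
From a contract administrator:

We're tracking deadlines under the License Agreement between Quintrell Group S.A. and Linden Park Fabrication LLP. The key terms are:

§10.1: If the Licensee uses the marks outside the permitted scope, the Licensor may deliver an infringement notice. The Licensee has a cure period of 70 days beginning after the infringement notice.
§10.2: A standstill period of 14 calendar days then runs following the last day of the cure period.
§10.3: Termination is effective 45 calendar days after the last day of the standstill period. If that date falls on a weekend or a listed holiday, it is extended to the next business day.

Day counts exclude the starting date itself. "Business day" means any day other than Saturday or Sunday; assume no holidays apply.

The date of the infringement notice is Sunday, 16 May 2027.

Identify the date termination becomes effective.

The last day of the cure period: 16 May 2027 + 70 days = 25 July 2027.
The last day of the standstill period: 25 July 2027 + 14 days = 8 August 2027.
The date termination becomes effective: 8 August 2027 + 45 days = 22 September 2027. 22 September 2027 is a Wednesday, so no roll-forward applies.

22 September 2027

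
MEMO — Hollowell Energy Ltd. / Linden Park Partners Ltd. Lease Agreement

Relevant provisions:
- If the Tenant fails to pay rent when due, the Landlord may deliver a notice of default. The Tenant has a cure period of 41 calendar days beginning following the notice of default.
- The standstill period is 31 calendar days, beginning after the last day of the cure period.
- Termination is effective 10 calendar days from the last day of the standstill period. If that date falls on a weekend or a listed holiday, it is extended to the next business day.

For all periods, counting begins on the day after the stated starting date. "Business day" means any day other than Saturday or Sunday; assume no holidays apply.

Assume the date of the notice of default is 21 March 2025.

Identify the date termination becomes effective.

Adding 41 calendar days to 21 March 2025 gives 1 May 2025, which is the last day of the cure period.
The last day of the standstill period: 31 calendar days after 1 May 2025 is 1 June 2025.
The date termination becomes effective: 10 calendar days after 1 June 2025 is 11 June 2025. 11 June 2025 is a Wednesday, so no roll-forward applies.

11 June 2025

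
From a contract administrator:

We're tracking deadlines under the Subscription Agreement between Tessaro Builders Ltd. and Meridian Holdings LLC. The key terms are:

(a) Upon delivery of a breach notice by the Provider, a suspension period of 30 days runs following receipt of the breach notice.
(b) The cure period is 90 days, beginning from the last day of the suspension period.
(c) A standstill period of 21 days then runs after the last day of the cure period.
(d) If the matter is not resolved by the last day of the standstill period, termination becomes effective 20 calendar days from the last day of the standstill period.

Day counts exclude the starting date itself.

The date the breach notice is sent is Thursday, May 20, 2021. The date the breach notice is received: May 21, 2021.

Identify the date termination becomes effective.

October 29, 2021

The last day of the suspension period: May 21, 2021 + 30 days = June 20, 2021.
The last day of the cure period: 90 calendar days after June 20, 2021 is September 18, 2021.
The last day of the standstill period: 21 calendar days after September 18, 2021 is October 9, 2021.
The date termination becomes effective: 20 calendar days after October 9, 2021 is October 29, 2021.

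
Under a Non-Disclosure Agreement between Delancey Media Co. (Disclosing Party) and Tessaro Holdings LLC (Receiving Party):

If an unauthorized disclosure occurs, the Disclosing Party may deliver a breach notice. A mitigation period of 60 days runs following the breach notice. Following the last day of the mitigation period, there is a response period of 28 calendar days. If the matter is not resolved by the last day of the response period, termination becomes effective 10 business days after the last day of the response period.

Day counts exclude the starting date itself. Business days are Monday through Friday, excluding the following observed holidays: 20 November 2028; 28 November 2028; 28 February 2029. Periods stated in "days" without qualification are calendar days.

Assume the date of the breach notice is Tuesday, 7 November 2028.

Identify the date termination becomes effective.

16 February 2029

Adding 60 calendar days to 7 November 2028 gives 6 January 2029, which is the last day of the mitigation period.
The last day of the response period: 6 January 2029 + 28 days = 3 February 2029.
The date termination becomes effective: 10 business days after Saturday, 3 February 2029, skipping weekends — Feb 5, Feb 6, Feb 7, Feb 8, Feb 9, Feb 12, Feb 13, Feb 14, Feb 15, Feb 16 — lands on Friday, 16 February 2029.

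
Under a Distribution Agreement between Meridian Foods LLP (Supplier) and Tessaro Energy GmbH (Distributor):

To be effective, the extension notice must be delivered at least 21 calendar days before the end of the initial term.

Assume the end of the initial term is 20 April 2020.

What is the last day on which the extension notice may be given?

30 March 2020

20 April 2020 minus 21 days is 30 March 2020.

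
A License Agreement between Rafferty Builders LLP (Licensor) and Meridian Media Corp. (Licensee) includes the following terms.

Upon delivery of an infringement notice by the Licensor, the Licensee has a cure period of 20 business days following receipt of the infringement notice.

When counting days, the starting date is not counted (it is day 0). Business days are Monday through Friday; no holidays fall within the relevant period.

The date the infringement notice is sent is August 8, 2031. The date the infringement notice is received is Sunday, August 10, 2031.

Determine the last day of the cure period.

The last day of the cure period: counting 20 business days from Sunday, August 10, 2031 (Aug 11, Aug 12, Aug 13, Aug 14, …, Sep 3, Sep 4, Sep 5, skipping weekends) reaches Friday, September 5, 2031.

September 5, 2031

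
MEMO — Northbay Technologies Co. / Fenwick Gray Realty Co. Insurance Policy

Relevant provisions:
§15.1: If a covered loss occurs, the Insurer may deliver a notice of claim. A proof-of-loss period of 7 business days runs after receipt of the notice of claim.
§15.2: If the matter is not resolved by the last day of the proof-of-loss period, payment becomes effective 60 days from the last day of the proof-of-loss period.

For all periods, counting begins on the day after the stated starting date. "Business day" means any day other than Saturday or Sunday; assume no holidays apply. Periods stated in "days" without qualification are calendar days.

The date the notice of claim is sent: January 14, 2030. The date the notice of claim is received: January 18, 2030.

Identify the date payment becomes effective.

March 30, 2030

From Friday, January 18, 2030, 7 business days (Jan 21, Jan 22, Jan 23, Jan 24, Jan 25, Jan 28, Jan 29, skipping weekends) brings us to Tuesday, January 29, 2030, which is the last day of the proof-of-loss period.
The date payment becomes effective: 60 calendar days after January 29, 2030 is March 30, 2030.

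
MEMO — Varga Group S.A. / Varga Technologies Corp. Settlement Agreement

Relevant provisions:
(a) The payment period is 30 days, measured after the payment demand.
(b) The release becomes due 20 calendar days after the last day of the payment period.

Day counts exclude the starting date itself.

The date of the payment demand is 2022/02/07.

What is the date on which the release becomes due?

2022/03/29

The last day of the payment period: 30 calendar days after 2022/02/07 is 2022/03/09.
The date on which the release becomes due: 20 calendar days after 2022/03/09 is 2022/03/29.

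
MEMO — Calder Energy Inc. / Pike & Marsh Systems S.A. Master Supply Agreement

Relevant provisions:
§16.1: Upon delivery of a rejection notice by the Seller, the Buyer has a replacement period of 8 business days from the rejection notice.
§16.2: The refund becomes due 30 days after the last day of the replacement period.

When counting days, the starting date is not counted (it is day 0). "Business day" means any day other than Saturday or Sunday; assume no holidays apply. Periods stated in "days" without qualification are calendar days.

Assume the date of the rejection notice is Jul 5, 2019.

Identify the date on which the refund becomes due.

Aug 16, 2019

From Friday, Jul 5, 2019, 8 business days (Jul 8, Jul 9, Jul 10, Jul 11, Jul 12, Jul 15, Jul 16, Jul 17, skipping weekends) brings us to Wednesday, Jul 17, 2019, which is the last day of the replacement period.
The date on which the refund becomes due: Jul 17, 2019 + 30 days = Aug 16, 2019.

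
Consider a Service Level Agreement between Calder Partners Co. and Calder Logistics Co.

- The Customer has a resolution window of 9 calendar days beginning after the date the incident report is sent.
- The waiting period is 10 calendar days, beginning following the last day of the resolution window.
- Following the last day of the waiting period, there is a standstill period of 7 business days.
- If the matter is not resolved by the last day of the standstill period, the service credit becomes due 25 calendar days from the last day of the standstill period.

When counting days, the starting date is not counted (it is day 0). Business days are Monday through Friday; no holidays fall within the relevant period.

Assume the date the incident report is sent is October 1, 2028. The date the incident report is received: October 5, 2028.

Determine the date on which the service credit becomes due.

November 25, 2028

The last day of the resolution window: October 1, 2028 + 9 days = October 10, 2028.
The last day of the waiting period: 10 calendar days after October 10, 2028 is October 20, 2028.
From Friday, October 20, 2028, 7 business days (Oct 23, Oct 24, Oct 25, Oct 26, Oct 27, Oct 30, Oct 31, skipping weekends) brings us to Tuesday, October 31, 2028, which is the last day of the standstill period.
The date on which the service credit becomes due: October 31, 2028 + 25 days = November 25, 2028.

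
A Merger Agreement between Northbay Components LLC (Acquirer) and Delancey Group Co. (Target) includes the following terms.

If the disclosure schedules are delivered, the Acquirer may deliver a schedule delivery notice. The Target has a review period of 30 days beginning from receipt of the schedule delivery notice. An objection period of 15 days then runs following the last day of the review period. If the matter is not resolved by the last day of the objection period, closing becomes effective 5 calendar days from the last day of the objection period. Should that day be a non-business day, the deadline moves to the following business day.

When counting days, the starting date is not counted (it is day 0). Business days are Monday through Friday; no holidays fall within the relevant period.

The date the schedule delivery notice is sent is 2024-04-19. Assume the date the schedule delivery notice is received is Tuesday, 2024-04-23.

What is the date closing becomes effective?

2024-06-12

Adding 30 calendar days to 2024-04-23 gives 2024-05-23, which is the last day of the review period.
Adding 15 calendar days to 2024-05-23 gives 2024-06-07, which is the last day of the objection period.
The date closing becomes effective: 5 calendar days after 2024-06-07 is 2024-06-12. 2024-06-12 is a Wednesday, so no roll-forward applies.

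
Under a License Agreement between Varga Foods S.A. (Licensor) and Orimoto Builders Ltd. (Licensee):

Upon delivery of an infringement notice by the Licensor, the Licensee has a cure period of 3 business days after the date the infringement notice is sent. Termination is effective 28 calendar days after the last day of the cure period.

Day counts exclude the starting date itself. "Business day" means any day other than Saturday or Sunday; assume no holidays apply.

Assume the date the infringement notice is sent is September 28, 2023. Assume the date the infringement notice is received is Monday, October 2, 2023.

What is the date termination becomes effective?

October 31, 2023

From Thursday, September 28, 2023, 3 business days (Sep 29, Oct 2, Oct 3, skipping weekends) brings us to Tuesday, October 3, 2023, which is the last day of the cure period.
The date termination becomes effective: October 3, 2023 + 28 days = October 31, 2023.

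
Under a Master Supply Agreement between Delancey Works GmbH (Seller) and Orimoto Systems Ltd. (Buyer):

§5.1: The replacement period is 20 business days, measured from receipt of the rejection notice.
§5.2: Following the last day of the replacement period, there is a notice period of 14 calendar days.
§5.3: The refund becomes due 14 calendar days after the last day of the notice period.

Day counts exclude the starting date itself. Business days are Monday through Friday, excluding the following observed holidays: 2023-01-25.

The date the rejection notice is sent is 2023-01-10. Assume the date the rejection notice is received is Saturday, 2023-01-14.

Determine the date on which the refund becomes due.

The last day of the replacement period: counting 20 business days from Saturday, 2023-01-14 (Jan 16, Jan 17, Jan 18, Jan 19, …, Feb 9, Feb 10, Feb 13, skipping weekends and the listed holiday on Jan 25) reaches Monday, 2023-02-13.
The last day of the notice period: 2023-02-13 + 14 days = 2023-02-27.
Adding 14 calendar days to 2023-02-27 gives 2023-03-13, which is the date on which the refund becomes due.

2023-03-13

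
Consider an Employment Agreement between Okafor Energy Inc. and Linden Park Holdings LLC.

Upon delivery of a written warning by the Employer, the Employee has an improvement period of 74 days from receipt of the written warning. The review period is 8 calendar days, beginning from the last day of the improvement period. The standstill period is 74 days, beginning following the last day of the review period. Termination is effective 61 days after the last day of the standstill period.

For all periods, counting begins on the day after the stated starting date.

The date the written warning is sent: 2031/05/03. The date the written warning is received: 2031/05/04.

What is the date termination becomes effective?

The last day of the improvement period: 74 calendar days after 2031/05/04 is 2031/07/17.
Adding 8 calendar days to 2031/07/17 gives 2031/07/25, which is the last day of the review period.
Adding 74 calendar days to 2031/07/25 gives 2031/10/07, which is the last day of the standstill period.
The date termination becomes effective: 2031/10/07 + 61 days = 2031/12/07.

2031/12/07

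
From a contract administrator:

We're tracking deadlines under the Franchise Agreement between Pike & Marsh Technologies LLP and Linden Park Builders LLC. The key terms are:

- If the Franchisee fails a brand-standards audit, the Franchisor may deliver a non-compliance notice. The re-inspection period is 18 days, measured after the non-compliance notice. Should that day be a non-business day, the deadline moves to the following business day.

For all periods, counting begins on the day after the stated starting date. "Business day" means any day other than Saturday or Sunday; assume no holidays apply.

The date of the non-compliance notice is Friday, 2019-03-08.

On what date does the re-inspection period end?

The last day of the re-inspection period: 18 calendar days after 2019-03-08 is 2019-03-26. 2019-03-26 is a Tuesday, so no roll-forward applies.

2019-03-26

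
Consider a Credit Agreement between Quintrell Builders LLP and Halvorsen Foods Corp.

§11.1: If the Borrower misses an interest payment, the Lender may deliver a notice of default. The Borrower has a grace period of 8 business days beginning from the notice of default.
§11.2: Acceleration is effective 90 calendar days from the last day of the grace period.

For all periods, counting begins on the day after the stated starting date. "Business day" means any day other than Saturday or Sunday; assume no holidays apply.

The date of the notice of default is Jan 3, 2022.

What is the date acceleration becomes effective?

The last day of the grace period: counting 8 business days from Monday, Jan 3, 2022 (Jan 4, Jan 5, Jan 6, Jan 7, Jan 10, Jan 11, Jan 12, Jan 13, skipping weekends) reaches Thursday, Jan 13, 2022.
Adding 90 calendar days to Jan 13, 2022 gives Apr 13, 2022, which is the date acceleration becomes effective.

Apr 13, 2022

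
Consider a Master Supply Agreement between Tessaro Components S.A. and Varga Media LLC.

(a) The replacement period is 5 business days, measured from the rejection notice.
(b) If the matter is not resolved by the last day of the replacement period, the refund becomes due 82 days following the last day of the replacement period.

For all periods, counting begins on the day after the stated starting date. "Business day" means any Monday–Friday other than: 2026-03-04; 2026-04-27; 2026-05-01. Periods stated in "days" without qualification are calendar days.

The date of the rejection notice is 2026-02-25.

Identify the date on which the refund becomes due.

From Wednesday, 2026-02-25, 5 business days (Feb 26, Feb 27, Mar 2, Mar 3, Mar 5, skipping weekends and the listed holiday on Mar 4) brings us to Thursday, 2026-03-05, which is the last day of the replacement period.
Adding 82 calendar days to 2026-03-05 gives 2026-05-26, which is the date on which the refund becomes due.

2026-05-26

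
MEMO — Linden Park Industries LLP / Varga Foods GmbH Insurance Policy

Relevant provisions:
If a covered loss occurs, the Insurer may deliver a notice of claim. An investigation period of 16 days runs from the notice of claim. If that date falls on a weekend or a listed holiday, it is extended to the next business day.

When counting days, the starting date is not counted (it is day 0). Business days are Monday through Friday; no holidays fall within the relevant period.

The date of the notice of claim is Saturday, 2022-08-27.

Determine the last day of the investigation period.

2022-09-12

The last day of the investigation period: 16 calendar days after 2022-08-27 is 2022-09-12. 2022-09-12 is a Monday, so no roll-forward applies.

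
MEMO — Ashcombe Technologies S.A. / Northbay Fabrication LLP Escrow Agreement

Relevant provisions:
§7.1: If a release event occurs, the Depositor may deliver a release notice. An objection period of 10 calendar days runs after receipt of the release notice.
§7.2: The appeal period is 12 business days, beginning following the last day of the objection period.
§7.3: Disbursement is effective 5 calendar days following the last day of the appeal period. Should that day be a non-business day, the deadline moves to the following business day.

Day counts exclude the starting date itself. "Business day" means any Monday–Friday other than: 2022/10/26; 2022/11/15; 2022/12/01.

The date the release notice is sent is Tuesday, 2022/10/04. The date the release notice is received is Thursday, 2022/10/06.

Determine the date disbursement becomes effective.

The last day of the objection period: 2022/10/06 + 10 days = 2022/10/16.
From Sunday, 2022/10/16, 12 business days (Oct 17, Oct 18, Oct 19, Oct 20, …, Oct 31, Nov 1, Nov 2, skipping weekends and the listed holiday on Oct 26) brings us to Wednesday, 2022/11/02, which is the last day of the appeal period.
The date disbursement becomes effective: 5 calendar days after 2022/11/02 is 2022/11/07. 2022/11/07 is a Monday and is not a listed holiday, so no roll-forward applies.

2022/11/07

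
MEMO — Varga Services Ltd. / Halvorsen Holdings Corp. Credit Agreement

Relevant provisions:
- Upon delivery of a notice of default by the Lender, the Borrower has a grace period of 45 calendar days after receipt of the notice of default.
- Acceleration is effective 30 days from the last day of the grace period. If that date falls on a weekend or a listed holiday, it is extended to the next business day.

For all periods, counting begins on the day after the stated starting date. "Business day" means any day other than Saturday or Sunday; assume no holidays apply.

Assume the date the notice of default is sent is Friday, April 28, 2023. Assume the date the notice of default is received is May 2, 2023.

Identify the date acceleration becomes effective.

July 17, 2023

The last day of the grace period: May 2, 2023 + 45 days = June 16, 2023.
Adding 30 calendar days to June 16, 2023 gives July 16, 2023, which is the date acceleration becomes effective. That falls on a Sunday, so it rolls to the next business day, Monday, July 17, 2023.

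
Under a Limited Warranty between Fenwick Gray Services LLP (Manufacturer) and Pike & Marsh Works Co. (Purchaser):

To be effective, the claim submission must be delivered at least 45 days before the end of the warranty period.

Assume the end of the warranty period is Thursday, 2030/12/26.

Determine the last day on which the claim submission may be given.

2030/11/11

Counting back 45 calendar days from 2030/12/26 gives 2030/11/11.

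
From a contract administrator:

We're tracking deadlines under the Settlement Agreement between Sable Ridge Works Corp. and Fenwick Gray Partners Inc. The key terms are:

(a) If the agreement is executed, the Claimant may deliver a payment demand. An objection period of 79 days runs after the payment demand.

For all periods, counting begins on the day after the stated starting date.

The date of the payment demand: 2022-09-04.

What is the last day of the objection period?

The last day of the objection period: 2022-09-04 + 79 days = 2022-11-22.

2022-11-22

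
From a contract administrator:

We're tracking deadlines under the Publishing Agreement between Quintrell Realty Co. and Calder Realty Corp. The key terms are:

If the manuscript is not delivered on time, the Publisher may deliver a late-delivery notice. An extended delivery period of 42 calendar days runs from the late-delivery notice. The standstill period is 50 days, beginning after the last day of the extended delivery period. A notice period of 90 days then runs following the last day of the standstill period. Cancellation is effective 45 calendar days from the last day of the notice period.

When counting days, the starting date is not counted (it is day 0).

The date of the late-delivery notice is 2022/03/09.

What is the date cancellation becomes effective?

2022/10/22

Adding 42 calendar days to 2022/03/09 gives 2022/04/20, which is the last day of the extended delivery period.
The last day of the standstill period: 50 calendar days after 2022/04/20 is 2022/06/09.
The last day of the notice period: 2022/06/09 + 90 days = 2022/09/07.
The date cancellation becomes effective: 45 calendar days after 2022/09/07 is 2022/10/22.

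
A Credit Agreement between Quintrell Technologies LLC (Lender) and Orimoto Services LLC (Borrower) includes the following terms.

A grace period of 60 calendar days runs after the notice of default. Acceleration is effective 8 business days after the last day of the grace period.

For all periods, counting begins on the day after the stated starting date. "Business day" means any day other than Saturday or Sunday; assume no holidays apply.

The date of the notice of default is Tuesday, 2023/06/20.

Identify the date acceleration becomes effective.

2023/08/30

The last day of the grace period: 2023/06/20 + 60 days = 2023/08/19.
From Saturday, 2023/08/19, 8 business days (Aug 21, Aug 22, Aug 23, Aug 24, Aug 25, Aug 28, Aug 29, Aug 30, skipping weekends) brings us to Wednesday, 2023/08/30, which is the date acceleration becomes effective.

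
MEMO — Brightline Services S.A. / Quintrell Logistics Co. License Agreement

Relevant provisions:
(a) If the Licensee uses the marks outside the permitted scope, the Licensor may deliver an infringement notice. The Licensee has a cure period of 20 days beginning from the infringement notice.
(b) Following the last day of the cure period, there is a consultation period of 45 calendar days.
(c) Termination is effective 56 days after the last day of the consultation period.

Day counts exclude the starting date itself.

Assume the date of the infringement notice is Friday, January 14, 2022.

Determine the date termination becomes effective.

Adding 20 calendar days to January 14, 2022 gives February 3, 2022, which is the last day of the cure period.
Adding 45 calendar days to February 3, 2022 gives March 20, 2022, which is the last day of the consultation period.
The date termination becomes effective: 56 calendar days after March 20, 2022 is May 15, 2022.

May 15, 2022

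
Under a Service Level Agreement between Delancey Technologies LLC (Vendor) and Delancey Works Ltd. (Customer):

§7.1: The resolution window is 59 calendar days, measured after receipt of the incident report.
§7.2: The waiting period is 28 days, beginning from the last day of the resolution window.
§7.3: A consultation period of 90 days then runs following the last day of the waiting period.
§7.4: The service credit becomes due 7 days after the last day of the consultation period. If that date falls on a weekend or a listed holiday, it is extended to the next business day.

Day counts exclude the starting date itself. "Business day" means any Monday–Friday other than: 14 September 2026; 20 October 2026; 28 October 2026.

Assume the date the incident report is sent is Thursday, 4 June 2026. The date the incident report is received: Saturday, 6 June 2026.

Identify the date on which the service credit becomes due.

7 December 2026

Adding 59 calendar days to 6 June 2026 gives 4 August 2026, which is the last day of the resolution window.
The last day of the waiting period: 4 August 2026 + 28 days = 1 September 2026.
Adding 90 calendar days to 1 September 2026 gives 30 November 2026, which is the last day of the consultation period.
Adding 7 calendar days to 30 November 2026 gives 7 December 2026, which is the date on which the service credit becomes due. 7 December 2026 is a Monday and is not a listed holiday, so no roll-forward applies.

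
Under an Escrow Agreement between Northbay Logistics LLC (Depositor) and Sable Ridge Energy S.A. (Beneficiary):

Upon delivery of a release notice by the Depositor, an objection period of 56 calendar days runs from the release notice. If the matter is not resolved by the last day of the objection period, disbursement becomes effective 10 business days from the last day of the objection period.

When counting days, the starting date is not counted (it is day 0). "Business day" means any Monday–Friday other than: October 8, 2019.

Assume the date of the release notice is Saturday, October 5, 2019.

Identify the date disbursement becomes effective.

Adding 56 calendar days to October 5, 2019 gives November 30, 2019, which is the last day of the objection period.
The date disbursement becomes effective: 10 business days after Saturday, November 30, 2019, skipping weekends — Dec 2, Dec 3, Dec 4, Dec 5, Dec 6, Dec 9, Dec 10, Dec 11, Dec 12, Dec 13 — lands on Friday, December 13, 2019.

December 13, 2019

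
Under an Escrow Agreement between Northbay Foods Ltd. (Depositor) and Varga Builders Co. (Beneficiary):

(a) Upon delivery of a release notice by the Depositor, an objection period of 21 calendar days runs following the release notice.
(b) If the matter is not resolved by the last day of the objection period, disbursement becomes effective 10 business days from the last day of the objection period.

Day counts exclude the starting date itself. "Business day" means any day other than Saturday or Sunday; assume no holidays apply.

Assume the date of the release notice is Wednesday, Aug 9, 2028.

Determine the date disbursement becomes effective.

Sep 13, 2028

The last day of the objection period: 21 calendar days after Aug 9, 2028 is Aug 30, 2028.
From Wednesday, Aug 30, 2028, 10 business days (Aug 31, Sep 1, Sep 4, Sep 5, Sep 6, Sep 7, Sep 8, Sep 11, Sep 12, Sep 13, skipping weekends) brings us to Wednesday, Sep 13, 2028, which is the date disbursement becomes effective.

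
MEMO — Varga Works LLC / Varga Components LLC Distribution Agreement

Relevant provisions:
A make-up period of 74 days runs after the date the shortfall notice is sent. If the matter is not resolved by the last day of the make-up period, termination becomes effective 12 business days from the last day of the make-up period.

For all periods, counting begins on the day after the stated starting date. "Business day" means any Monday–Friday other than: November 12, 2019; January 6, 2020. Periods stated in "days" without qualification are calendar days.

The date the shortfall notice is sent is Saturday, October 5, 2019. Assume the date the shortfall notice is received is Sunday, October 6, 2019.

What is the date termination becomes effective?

The last day of the make-up period: 74 calendar days after October 5, 2019 is December 18, 2019.
The date termination becomes effective: 12 business days after Wednesday, December 18, 2019, skipping weekends — Dec 19, Dec 20, Dec 23, Dec 24, …, Jan 1, Jan 2, Jan 3 — lands on Friday, January 3, 2020.

January 3, 2020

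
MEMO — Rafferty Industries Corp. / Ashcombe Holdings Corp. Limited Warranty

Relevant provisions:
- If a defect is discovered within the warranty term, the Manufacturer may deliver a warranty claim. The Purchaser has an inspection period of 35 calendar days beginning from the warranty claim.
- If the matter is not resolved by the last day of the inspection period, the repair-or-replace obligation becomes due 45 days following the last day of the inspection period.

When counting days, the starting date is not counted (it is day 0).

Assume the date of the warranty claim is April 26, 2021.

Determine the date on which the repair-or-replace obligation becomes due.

July 15, 2021

The last day of the inspection period: April 26, 2021 + 35 days = May 31, 2021.
Adding 45 calendar days to May 31, 2021 gives July 15, 2021, which is the date on which the repair-or-replace obligation becomes due.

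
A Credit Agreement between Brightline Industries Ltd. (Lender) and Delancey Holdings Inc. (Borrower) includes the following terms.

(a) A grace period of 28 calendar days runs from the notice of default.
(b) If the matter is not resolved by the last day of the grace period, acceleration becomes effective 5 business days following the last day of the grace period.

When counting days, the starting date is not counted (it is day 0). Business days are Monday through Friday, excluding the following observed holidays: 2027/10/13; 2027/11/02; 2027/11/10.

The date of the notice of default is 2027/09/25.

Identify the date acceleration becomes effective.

Adding 28 calendar days to 2027/09/25 gives 2027/10/23, which is the last day of the grace period.
From Saturday, 2027/10/23, 5 business days (Oct 25, Oct 26, Oct 27, Oct 28, Oct 29, skipping weekends) brings us to Friday, 2027/10/29, which is the date acceleration becomes effective.

2027/10/29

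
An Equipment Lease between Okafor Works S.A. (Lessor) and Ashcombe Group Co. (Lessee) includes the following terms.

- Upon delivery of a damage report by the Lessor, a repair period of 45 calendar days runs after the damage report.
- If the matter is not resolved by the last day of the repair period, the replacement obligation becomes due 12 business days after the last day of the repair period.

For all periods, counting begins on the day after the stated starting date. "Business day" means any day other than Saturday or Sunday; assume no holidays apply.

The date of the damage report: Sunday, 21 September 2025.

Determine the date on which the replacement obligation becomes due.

The last day of the repair period: 45 calendar days after 21 September 2025 is 5 November 2025.
From Wednesday, 5 November 2025, 12 business days (Nov 6, Nov 7, Nov 10, Nov 11, …, Nov 19, Nov 20, Nov 21, skipping weekends) brings us to Friday, 21 November 2025, which is the date on which the replacement obligation becomes due.

21 November 2025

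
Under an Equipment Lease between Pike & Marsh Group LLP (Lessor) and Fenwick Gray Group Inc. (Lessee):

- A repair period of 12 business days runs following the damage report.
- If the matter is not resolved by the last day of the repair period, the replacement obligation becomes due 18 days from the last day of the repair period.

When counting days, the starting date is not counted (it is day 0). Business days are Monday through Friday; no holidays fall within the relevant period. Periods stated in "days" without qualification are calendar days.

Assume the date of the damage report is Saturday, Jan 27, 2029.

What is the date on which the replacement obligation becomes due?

Mar 3, 2029

The last day of the repair period: counting 12 business days from Saturday, Jan 27, 2029 (Jan 29, Jan 30, Jan 31, Feb 1, …, Feb 9, Feb 12, Feb 13, skipping weekends) reaches Tuesday, Feb 13, 2029.
Adding 18 calendar days to Feb 13, 2029 gives Mar 3, 2029, which is the date on which the replacement obligation becomes due.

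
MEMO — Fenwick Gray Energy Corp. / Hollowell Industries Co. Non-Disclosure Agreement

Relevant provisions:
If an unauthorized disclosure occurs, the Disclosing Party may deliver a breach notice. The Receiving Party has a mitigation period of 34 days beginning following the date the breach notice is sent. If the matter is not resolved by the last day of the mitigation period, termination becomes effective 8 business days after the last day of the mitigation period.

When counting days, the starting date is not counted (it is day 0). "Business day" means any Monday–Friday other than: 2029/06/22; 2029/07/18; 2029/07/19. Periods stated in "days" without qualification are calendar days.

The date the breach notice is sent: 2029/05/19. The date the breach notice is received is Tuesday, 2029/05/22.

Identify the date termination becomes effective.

The last day of the mitigation period: 2029/05/19 + 34 days = 2029/06/22.
The date termination becomes effective: 8 business days after Friday, 2029/06/22, skipping weekends — Jun 25, Jun 26, Jun 27, Jun 28, Jun 29, Jul 2, Jul 3, Jul 4 — lands on Wednesday, 2029/07/04.

2029/07/04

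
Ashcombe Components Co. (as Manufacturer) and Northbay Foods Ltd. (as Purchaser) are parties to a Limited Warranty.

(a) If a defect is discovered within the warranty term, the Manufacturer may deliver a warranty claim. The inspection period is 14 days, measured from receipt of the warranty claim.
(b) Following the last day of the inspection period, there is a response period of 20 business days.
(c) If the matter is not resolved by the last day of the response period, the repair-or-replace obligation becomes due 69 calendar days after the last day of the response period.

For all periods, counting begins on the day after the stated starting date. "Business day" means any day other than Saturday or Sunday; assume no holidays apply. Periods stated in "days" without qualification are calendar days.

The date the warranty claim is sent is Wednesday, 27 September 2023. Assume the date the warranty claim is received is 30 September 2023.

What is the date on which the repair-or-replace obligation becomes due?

Adding 14 calendar days to 30 September 2023 gives 14 October 2023, which is the last day of the inspection period.
From Saturday, 14 October 2023, 20 business days (Oct 16, Oct 17, Oct 18, Oct 19, …, Nov 8, Nov 9, Nov 10, skipping weekends) brings us to Friday, 10 November 2023, which is the last day of the response period.
The date on which the repair-or-replace obligation becomes due: 10 November 2023 + 69 days = 18 January 2024.

18 January 2024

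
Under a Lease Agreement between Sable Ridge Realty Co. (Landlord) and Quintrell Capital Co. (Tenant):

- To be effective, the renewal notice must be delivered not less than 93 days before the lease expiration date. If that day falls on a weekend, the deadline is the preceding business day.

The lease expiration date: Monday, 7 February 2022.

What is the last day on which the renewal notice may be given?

7 February 2022 minus 93 days is 6 November 2021. That is a Saturday, so the deadline moves back to Friday, 5 November 2021.

5 November 2021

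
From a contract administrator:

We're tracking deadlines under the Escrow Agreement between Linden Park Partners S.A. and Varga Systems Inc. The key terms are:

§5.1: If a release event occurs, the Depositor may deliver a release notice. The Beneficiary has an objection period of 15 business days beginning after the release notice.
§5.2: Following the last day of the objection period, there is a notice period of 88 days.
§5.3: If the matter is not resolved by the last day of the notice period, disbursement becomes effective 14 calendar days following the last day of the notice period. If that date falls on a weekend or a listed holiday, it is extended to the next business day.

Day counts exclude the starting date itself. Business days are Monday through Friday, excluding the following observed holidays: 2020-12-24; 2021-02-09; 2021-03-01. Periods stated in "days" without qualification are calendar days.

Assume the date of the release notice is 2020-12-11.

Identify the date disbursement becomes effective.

2021-04-16

The last day of the objection period: 15 business days after Friday, 2020-12-11, skipping weekends and the listed holiday on Dec 24 — Dec 14, Dec 15, Dec 16, Dec 17, …, Dec 31, Jan 1, Jan 4 — lands on Monday, 2021-01-04.
The last day of the notice period: 88 calendar days after 2021-01-04 is 2021-04-02.
The date disbursement becomes effective: 2021-04-02 + 14 days = 2021-04-16. 2021-04-16 is a Friday and is not a listed holiday, so no roll-forward applies.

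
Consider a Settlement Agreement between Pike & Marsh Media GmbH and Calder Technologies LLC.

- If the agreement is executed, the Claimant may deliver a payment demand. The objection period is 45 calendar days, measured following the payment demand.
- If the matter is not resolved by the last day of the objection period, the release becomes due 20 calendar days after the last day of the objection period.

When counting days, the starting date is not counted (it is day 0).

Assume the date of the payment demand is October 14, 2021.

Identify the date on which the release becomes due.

December 18, 2021

The last day of the objection period: 45 calendar days after October 14, 2021 is November 28, 2021.
The date on which the release becomes due: November 28, 2021 + 20 days = December 18, 2021.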